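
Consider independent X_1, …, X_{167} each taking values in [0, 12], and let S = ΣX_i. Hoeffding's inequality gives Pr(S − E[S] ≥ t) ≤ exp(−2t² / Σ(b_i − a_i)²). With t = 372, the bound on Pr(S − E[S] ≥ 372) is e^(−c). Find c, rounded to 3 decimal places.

Σ(b_i − a_i)² = 167·(12)² = 24048.
c = 2t²/24048 = 2·372²/24048 = 11.5090.

11.509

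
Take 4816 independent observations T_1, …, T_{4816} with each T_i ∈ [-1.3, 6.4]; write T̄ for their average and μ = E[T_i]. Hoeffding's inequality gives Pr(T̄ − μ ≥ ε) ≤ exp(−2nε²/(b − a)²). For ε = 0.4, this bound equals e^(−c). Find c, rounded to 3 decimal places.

25.993

c = 2nε²/(b − a)² = 2·4816·0.4² / 7.7² = 25.9929.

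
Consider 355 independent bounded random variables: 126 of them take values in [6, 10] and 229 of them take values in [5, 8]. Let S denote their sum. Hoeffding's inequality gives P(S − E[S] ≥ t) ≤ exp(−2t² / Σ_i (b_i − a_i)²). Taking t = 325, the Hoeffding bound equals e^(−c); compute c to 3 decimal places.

Σ(b_i − a_i)² = 126·4² + 229·3² = 4077.
c = 2t² / 4077 = 2·325² / 4077 = 51.8151.

51.815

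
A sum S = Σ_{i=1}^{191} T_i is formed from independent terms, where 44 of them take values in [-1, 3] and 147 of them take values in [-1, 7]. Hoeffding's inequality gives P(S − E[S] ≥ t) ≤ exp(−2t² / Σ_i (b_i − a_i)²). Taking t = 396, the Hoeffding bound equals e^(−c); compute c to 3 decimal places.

Σ(b_i − a_i)² = 44·4² + 147·8² = 10112.
c = 2t² / 10112 = 2·396² / 10112 = 31.0158.

31.016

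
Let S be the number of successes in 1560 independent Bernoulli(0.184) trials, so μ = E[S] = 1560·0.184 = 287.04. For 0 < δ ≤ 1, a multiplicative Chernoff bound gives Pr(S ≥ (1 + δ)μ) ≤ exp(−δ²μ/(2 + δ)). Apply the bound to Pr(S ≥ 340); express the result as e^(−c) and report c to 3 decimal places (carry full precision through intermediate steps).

Write 340 = (1 + δ)μ, so δ = 340/287.04 − 1 = 0.1845039…
Then the exponent is δ²μ/(2 + δ) = (340 − μ)² / (μ·(2 + δ)) = 4.473019.

4.473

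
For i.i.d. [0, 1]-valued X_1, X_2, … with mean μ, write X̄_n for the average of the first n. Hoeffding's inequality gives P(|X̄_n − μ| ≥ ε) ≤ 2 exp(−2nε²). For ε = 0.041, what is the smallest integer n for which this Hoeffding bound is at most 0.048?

Require 2·exp(−2nε²) ≤ 0.048, i.e. 2nε² ≥ ln(2/0.048) = 3.729701.
So n ≥ 3.729701 / (2·0.041²) = 1109.370.
The smallest integer n is 1110.

1110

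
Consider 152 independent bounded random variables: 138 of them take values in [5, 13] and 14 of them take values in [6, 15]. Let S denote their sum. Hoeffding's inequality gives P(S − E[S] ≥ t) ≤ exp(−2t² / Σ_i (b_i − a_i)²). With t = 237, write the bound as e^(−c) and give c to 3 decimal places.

11.272

Σ(b_i − a_i)² = 138·8² + 14·9² = 9966.
c = 2t² / 9966 = 2·237² / 9966 = 11.2721.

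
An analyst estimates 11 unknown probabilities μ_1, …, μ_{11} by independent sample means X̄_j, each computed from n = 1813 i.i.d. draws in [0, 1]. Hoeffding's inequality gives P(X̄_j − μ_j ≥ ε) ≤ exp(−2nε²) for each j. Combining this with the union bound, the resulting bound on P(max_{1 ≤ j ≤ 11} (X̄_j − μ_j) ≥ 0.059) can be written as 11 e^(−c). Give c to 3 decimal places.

12.622

Union bound over the 11 events: P(max_{1 ≤ j ≤ 11} (X̄_j − μ_j) ≥ 0.059) ≤ 11·exp(−2nε²) = 11 exp(−2·1813·0.059²).
So c = 2·1813·0.059² = 12.6221.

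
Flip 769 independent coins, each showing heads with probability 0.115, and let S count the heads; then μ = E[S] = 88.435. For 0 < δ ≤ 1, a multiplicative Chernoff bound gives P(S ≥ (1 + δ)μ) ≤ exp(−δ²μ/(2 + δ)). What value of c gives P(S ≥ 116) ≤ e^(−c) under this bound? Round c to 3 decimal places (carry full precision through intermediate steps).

Write 116 = (1 + δ)μ, so δ = 116/88.435 − 1 = 0.3116979…
Then the exponent is δ²μ/(2 + δ) = (116 − μ)² / (μ·(2 + δ)) = 3.716728.

3.717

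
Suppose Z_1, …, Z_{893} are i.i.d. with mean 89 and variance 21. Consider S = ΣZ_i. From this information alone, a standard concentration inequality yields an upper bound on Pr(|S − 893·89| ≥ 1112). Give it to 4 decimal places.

0.0152

With mean and variance of each term known, Chebyshev's inequality bounds the deviation of the sum (or sample mean).
Var(S) = n·Var(Z_i) = 893·21 = 18753.
Chebyshev: Pr(|S − 893·89| ≥ 1112) ≤ Var(S)/1112² = 18753/1236544 = 0.0152.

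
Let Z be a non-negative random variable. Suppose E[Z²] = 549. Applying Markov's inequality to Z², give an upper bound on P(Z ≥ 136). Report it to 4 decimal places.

Since Z ≥ 0, the event {Z ≥ 136} is the same as {Z² ≥ 18496}.
Markov's inequality applied to Z² gives P(Z² ≥ 18496) ≤ E[Z²]/18496 = 549/18496 = 0.0297.

0.0297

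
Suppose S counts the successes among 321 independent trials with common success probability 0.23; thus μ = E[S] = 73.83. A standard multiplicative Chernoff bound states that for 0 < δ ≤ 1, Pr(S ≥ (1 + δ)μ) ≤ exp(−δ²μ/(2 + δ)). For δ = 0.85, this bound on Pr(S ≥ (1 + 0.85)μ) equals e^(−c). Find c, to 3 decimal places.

18.717

c = δ²μ/(2 + δ) = 0.85²·73.83/(2 + 0.85) = 18.7166.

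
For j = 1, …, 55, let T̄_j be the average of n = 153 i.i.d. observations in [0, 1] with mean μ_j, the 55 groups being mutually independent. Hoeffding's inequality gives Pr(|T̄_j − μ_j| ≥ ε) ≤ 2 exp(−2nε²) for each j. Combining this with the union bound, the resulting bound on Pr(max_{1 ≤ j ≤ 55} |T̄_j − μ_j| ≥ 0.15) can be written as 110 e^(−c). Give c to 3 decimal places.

Union bound over the 55 events: Pr(max_{1 ≤ j ≤ 55} |T̄_j − μ_j| ≥ 0.15) ≤ 55·2·exp(−2nε²) = 110 exp(−2·153·0.15²).
So c = 2·153·0.15² = 6.8850.

6.885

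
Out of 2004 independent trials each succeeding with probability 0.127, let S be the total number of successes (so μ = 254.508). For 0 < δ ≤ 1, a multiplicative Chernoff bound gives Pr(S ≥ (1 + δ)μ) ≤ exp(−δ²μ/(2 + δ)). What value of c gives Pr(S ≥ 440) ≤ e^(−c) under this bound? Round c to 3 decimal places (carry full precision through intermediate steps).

49.542

Write 440 = (1 + δ)μ, so δ = 440/254.508 − 1 = 0.7288258…
Then the exponent is δ²μ/(2 + δ) = (440 − μ)² / (μ·(2 + δ)) = 49.541952.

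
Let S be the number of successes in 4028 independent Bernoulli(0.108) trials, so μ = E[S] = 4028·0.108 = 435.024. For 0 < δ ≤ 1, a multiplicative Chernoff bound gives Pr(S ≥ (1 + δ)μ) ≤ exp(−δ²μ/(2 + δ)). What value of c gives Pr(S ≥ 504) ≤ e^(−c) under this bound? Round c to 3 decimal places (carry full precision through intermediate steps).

Write 504 = (1 + δ)μ, so δ = 504/435.024 − 1 = 0.1585568…
Then the exponent is δ²μ/(2 + δ) = (504 − μ)² / (μ·(2 + δ)) = 5.066631.

5.067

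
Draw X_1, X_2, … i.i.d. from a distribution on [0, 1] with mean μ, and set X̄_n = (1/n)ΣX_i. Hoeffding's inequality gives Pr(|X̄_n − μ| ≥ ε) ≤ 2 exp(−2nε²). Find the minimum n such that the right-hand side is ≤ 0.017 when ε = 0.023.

4507

Require 2·exp(−2nε²) ≤ 0.017, i.e. 2nε² ≥ ln(2/0.017) = 4.767689.
So n ≥ 4.767689 / (2·0.023²) = 4506.322.
The smallest integer n is 4507.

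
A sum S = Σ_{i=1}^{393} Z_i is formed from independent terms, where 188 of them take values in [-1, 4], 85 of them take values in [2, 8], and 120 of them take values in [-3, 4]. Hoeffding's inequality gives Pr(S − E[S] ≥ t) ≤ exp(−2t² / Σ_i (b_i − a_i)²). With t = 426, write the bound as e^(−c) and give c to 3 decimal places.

26.609

Σ(b_i − a_i)² = 188·5² + 85·6² + 120·7² = 13640.
c = 2t² / 13640 = 2·426² / 13640 = 26.6094.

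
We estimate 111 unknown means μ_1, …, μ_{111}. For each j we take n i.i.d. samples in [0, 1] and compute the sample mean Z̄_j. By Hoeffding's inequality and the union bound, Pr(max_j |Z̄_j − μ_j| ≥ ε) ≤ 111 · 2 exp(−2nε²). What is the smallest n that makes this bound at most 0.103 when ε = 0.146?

181

Need 2·111·exp(−2nε²) ≤ 0.103, i.e. exp(−2nε²) ≤ 0.103/222.
So 2nε² ≥ ln(222/0.103) = 7.675704.
Hence n ≥ 7.675704/(2·0.146²) = 180.046.
The smallest integer n is 181.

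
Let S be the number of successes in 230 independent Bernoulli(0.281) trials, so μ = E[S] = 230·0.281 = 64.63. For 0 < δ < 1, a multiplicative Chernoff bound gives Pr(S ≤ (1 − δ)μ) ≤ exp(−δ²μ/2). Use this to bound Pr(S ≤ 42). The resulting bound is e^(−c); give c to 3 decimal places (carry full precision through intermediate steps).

3.962

Write 42 = (1 − δ)μ, so δ = 1 − 42/64.63 = 0.350147…
Then the exponent is δ²μ/2 = (μ − 42)²/(2μ) = 3.961913.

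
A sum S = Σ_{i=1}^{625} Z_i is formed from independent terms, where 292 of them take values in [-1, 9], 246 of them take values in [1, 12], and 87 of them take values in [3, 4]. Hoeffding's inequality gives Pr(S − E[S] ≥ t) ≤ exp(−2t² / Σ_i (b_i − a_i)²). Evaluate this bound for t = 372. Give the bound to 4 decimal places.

0.0092

Σ(b_i − a_i)² = 292·10² + 246·11² + 87·1² = 59053.
Exponent = 2·372² / 59053 = 4.68677.
Bound = exp(−4.68677) = 0.00922.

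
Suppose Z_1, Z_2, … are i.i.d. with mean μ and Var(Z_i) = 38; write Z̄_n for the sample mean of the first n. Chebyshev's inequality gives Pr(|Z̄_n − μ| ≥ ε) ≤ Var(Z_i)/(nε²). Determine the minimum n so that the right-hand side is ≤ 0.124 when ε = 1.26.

194

Require 38/(n·1.26²) ≤ 0.124, i.e. n ≥ 38/(0.124·1.26²) = 193.028.
The smallest integer n is 194.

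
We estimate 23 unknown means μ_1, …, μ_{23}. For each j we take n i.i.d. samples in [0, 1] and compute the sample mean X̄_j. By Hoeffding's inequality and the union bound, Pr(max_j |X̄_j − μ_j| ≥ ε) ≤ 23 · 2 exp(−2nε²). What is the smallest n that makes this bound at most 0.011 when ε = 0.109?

351

Need 2·23·exp(−2nε²) ≤ 0.011, i.e. exp(−2nε²) ≤ 0.011/46.
So 2nε² ≥ ln(46/0.011) = 8.338501.
Hence n ≥ 8.338501/(2·0.109²) = 350.917.
The smallest integer n is 351.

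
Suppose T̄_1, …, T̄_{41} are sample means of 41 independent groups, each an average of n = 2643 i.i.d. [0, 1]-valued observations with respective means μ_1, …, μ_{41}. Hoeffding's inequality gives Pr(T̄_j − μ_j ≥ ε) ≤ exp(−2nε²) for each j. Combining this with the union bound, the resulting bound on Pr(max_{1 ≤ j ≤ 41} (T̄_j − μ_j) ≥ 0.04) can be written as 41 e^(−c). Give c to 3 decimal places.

Union bound over the 41 events: Pr(max_{1 ≤ j ≤ 41} (T̄_j − μ_j) ≥ 0.04) ≤ 41·exp(−2nε²) = 41 exp(−2·2643·0.04²).
So c = 2·2643·0.04² = 8.4576.

8.458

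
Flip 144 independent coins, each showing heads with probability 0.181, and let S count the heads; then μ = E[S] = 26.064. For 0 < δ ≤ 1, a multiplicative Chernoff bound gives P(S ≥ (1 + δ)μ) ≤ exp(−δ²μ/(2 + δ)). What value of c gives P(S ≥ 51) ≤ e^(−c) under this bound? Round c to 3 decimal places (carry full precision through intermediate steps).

8.069

Write 51 = (1 + δ)μ, so δ = 51/26.064 − 1 = 0.9567219…
Then the exponent is δ²μ/(2 + δ) = (51 − μ)² / (μ·(2 + δ)) = 8.068671.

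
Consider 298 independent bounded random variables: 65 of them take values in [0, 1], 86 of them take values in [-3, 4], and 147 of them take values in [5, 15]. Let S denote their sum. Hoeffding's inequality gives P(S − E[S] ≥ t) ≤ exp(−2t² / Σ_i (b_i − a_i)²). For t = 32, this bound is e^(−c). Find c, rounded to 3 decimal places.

0.108

Σ(b_i − a_i)² = 65·1² + 86·7² + 147·10² = 18979.
c = 2t² / 18979 = 2·32² / 18979 = 0.1079.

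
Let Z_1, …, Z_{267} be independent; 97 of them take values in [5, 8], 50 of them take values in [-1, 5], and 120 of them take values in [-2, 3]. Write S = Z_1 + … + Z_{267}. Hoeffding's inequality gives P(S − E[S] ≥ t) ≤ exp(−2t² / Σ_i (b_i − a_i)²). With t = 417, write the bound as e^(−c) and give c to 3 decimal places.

Σ(b_i − a_i)² = 97·3² + 50·6² + 120·5² = 5673.
c = 2t² / 5673 = 2·417² / 5673 = 61.3041.

61.304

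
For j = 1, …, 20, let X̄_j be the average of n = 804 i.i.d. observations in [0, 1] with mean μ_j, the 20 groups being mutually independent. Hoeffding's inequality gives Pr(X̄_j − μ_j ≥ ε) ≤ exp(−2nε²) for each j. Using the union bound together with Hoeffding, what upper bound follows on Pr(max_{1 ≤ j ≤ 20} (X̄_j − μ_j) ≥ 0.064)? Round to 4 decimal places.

0.0276

Per-experiment Hoeffding bound: exp(−2·804·0.064²) = exp(−6.58637) = 0.001379.
Union bound over 20 events: 20·0.001379 = 0.02758.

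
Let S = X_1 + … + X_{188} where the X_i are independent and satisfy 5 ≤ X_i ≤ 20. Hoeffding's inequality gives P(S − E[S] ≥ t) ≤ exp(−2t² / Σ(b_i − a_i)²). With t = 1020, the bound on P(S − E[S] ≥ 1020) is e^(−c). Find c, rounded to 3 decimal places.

49.191

Σ(b_i − a_i)² = 188·(15)² = 42300.
c = 2t²/42300 = 2·1020²/42300 = 49.1915.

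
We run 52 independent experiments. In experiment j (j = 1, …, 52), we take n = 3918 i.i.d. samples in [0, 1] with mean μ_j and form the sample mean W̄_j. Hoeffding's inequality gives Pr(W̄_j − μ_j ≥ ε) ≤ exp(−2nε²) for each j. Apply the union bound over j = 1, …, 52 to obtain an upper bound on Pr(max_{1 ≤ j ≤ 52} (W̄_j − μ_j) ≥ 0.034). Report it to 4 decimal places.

Per-experiment Hoeffding bound: exp(−2·3918·0.034²) = exp(−9.05842) = 0.00011641.
Union bound over 52 events: 52·0.00011641 = 0.00605.

0.0061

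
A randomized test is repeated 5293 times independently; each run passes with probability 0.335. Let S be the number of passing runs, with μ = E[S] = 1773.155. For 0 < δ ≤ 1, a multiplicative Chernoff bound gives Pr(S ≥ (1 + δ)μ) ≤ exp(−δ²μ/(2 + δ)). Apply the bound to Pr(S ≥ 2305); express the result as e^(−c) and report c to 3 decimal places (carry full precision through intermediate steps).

Write 2305 = (1 + δ)μ, so δ = 2305/1773.155 − 1 = 0.2999428…
Then the exponent is δ²μ/(2 + δ) = (2305 − μ)² / (μ·(2 + δ)) = 69.359577.

69.360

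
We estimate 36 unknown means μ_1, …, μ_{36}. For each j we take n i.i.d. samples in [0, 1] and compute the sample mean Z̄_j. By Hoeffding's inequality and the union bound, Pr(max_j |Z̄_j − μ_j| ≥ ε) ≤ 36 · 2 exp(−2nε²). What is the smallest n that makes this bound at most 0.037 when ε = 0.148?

Need 2·36·exp(−2nε²) ≤ 0.037, i.e. exp(−2nε²) ≤ 0.037/72.
So 2nε² ≥ ln(72/0.037) = 7.573503.
Hence n ≥ 7.573503/(2·0.148²) = 172.879.
The smallest integer n is 173.

173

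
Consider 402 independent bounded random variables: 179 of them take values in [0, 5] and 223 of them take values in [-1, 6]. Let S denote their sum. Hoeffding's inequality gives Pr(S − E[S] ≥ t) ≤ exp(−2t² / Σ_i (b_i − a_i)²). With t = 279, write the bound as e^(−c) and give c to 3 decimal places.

10.108

Σ(b_i − a_i)² = 179·5² + 223·7² = 15402.
c = 2t² / 15402 = 2·279² / 15402 = 10.1079.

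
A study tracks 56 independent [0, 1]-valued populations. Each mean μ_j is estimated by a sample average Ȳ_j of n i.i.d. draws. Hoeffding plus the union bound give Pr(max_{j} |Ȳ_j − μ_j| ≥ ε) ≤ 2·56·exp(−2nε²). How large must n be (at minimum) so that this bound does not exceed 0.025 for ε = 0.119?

Need 2·56·exp(−2nε²) ≤ 0.025, i.e. exp(−2nε²) ≤ 0.025/112.
So 2nε² ≥ ln(112/0.025) = 8.407378.
Hence n ≥ 8.407378/(2·0.119²) = 296.850.
The smallest integer n is 297.

297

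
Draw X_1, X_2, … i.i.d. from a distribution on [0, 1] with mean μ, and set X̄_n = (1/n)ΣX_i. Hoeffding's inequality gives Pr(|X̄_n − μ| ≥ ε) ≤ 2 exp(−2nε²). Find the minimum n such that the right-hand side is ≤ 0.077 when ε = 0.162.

Require 2·exp(−2nε²) ≤ 0.077, i.e. 2nε² ≥ ln(2/0.077) = 3.257097.
So n ≥ 3.257097 / (2·0.162²) = 62.054.
The smallest integer n is 63.

63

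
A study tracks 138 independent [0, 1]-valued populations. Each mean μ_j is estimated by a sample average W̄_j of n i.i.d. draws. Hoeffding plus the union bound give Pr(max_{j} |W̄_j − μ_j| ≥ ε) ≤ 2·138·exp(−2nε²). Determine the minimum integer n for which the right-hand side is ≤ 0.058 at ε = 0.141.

Need 2·138·exp(−2nε²) ≤ 0.058, i.e. exp(−2nε²) ≤ 0.058/276.
So 2nε² ≥ ln(276/0.058) = 8.467713.
Hence n ≥ 8.467713/(2·0.141²) = 212.960.
The smallest integer n is 213.

213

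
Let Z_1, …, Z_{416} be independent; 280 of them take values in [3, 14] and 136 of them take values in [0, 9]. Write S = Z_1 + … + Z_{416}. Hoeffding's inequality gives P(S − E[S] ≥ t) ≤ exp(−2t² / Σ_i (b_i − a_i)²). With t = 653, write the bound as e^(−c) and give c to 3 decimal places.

Σ(b_i − a_i)² = 280·11² + 136·9² = 44896.
c = 2t² / 44896 = 2·653² / 44896 = 18.9954.

18.995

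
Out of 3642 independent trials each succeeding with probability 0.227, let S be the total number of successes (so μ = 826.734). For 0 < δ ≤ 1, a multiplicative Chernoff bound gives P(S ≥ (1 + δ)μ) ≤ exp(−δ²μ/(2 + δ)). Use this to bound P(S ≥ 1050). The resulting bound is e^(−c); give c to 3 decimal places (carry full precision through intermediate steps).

26.561

Write 1050 = (1 + δ)μ, so δ = 1050/826.734 − 1 = 0.2700578…
Then the exponent is δ²μ/(2 + δ) = (1050 − μ)² / (μ·(2 + δ)) = 26.560880.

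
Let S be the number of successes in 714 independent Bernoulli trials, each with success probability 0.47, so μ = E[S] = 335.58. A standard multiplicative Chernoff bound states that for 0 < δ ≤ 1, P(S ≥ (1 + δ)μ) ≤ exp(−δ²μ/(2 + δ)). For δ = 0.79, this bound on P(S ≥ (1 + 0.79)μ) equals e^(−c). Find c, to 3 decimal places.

c = δ²μ/(2 + δ) = 0.79²·335.58/(2 + 0.79) = 75.0665.

75.066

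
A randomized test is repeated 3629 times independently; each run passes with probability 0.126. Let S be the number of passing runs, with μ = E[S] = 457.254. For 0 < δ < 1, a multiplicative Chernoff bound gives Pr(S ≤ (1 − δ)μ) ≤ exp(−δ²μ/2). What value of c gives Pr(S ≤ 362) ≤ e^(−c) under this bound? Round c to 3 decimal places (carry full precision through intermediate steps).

9.922

Write 362 = (1 − δ)μ, so δ = 1 − 362/457.254 = 0.2083175…
Then the exponent is δ²μ/2 = (μ − 362)²/(2μ) = 9.921537.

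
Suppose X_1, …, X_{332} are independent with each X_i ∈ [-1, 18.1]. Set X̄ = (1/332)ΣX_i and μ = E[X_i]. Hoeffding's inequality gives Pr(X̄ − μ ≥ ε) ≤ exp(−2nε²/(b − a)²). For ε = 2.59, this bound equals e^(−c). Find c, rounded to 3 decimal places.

12.210

c = 2nε²/(b − a)² = 2·332·2.59² / 19.1² = 12.2096.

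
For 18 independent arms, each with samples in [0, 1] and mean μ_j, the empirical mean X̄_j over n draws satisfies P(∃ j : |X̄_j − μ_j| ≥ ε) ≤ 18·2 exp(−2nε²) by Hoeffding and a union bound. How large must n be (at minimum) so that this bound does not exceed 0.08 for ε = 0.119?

Need 2·18·exp(−2nε²) ≤ 0.08, i.e. exp(−2nε²) ≤ 0.08/36.
So 2nε² ≥ ln(36/0.08) = 6.109248.
Hence n ≥ 6.109248/(2·0.119²) = 215.707.
The smallest integer n is 216.

216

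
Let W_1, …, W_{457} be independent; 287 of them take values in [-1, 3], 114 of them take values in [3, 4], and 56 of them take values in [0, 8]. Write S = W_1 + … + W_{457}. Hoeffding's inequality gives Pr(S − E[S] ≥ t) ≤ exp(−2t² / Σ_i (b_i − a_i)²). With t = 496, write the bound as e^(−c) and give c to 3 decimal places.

Σ(b_i − a_i)² = 287·4² + 114·1² + 56·8² = 8290.
c = 2t² / 8290 = 2·496² / 8290 = 59.3525.

59.352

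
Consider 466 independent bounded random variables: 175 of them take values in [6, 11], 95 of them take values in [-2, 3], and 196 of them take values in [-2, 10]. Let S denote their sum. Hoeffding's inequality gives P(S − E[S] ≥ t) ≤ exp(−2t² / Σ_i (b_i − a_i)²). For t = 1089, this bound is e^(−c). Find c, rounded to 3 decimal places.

67.817

Σ(b_i − a_i)² = 175·5² + 95·5² + 196·12² = 34974.
c = 2t² / 34974 = 2·1089² / 34974 = 67.8173.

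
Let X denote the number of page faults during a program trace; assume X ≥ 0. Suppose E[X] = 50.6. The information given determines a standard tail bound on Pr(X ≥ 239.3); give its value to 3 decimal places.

Only the mean of a non-negative variable is known, so Markov's inequality is the applicable tail bound.
Markov's inequality: for a non-negative random variable, Pr(X ≥ a) ≤ E[X]/a.
Here E[X] = 50.6 and a = 239.3, so the bound is 50.6/239.3 = 0.2115.

0.211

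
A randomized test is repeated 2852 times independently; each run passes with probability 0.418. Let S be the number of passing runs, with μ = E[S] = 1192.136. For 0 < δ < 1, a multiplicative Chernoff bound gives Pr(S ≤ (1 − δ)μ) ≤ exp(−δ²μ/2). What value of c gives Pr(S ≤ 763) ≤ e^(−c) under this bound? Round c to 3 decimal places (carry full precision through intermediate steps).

77.239

Write 763 = (1 − δ)μ, so δ = 1 − 763/1192.136 = 0.3599724…
Then the exponent is δ²μ/2 = (μ − 763)²/(2μ) = 77.238548.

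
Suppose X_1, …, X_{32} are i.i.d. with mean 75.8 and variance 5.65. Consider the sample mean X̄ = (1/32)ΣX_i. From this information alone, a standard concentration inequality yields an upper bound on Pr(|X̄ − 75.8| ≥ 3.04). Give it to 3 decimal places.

0.019

With mean and variance of each term known, Chebyshev's inequality bounds the deviation of the sum (or sample mean).
Var(X̄) = Var(X_i)/n = 5.65/32 = 0.17656.
Chebyshev: Pr(|X̄ − 75.8| ≥ 3.04) ≤ Var(X̄)/(3.04)² = 5.65/(32·3.04²) = 0.0191.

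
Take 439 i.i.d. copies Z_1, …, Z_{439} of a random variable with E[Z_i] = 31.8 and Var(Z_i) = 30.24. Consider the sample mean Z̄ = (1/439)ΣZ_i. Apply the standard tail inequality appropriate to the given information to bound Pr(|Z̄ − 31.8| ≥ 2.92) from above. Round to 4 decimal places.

0.0081

With mean and variance of each term known, Chebyshev's inequality bounds the deviation of the sum (or sample mean).
Var(Z̄) = Var(Z_i)/n = 30.24/439 = 0.068884.
Chebyshev: Pr(|Z̄ − 31.8| ≥ 2.92) ≤ Var(Z̄)/(2.92)² = 30.24/(439·2.92²) = 0.0081.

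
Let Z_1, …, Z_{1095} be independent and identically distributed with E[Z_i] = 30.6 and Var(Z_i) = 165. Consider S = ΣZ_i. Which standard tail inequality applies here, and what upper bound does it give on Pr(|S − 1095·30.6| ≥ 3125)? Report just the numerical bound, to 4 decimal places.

0.0185

With mean and variance of each term known, Chebyshev's inequality bounds the deviation of the sum (or sample mean).
Var(S) = n·Var(Z_i) = 1095·165 = 180675.
Chebyshev: Pr(|S − 1095·30.6| ≥ 3125) ≤ Var(S)/3125² = 180675/9765625 = 0.0185.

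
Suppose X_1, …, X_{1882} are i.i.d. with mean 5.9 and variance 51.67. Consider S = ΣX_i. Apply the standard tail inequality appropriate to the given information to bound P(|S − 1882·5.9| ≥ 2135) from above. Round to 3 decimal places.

0.021

With mean and variance of each term known, Chebyshev's inequality bounds the deviation of the sum (or sample mean).
Var(S) = n·Var(X_i) = 1882·51.67 = 97242.94.
Chebyshev: P(|S − 1882·5.9| ≥ 2135) ≤ Var(S)/2135² = 97242.94/4558225 = 0.0213.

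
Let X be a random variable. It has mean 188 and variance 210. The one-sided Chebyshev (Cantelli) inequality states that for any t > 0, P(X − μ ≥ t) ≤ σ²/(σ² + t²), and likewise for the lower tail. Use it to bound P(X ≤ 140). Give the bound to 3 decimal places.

0.084

Here σ² = 210 and t = 48, so σ² + t² = 2514.
Cantelli's bound: 210/2514 = 0.0835.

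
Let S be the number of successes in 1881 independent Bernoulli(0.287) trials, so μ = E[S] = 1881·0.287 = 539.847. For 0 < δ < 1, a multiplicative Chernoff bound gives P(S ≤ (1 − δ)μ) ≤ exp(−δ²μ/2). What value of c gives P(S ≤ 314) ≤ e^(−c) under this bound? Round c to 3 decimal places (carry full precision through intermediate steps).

47.242

Write 314 = (1 − δ)μ, so δ = 1 − 314/539.847 = 0.4183537…
Then the exponent is δ²μ/2 = (μ − 314)²/(2μ) = 47.241966.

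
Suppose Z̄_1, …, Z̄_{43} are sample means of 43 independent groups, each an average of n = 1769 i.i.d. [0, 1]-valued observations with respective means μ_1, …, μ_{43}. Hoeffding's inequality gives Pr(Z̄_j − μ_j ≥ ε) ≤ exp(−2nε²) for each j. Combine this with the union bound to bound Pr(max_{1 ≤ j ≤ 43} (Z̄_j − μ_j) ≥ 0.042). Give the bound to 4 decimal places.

Per-experiment Hoeffding bound: exp(−2·1769·0.042²) = exp(−6.24103) = 0.0019478.
Union bound over 43 events: 43·0.0019478 = 0.08376.

0.0838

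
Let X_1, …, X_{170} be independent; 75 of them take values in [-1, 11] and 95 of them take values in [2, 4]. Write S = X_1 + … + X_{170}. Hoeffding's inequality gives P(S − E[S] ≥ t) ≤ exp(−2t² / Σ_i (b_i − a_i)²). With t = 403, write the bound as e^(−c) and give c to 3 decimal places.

29.053

Σ(b_i − a_i)² = 75·12² + 95·2² = 11180.
c = 2t² / 11180 = 2·403² / 11180 = 29.0535.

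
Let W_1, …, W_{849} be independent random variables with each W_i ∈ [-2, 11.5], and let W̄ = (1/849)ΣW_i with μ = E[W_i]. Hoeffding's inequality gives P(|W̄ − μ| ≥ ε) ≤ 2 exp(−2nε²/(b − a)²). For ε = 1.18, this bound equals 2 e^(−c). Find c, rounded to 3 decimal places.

c = 2nε²/(b − a)² = 2·849·1.18² / 13.5² = 12.9728.

12.973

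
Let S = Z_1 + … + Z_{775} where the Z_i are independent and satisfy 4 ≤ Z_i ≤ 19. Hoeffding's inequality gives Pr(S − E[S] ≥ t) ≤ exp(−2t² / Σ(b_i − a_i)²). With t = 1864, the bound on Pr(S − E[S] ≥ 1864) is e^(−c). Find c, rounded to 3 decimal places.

Σ(b_i − a_i)² = 775·(15)² = 174375.
c = 2t²/174375 = 2·1864²/174375 = 39.8509.

39.851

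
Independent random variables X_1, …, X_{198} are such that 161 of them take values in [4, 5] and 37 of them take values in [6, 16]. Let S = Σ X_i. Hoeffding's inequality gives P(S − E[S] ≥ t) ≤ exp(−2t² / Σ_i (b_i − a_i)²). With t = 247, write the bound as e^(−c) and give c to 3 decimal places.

Σ(b_i − a_i)² = 161·1² + 37·10² = 3861.
c = 2t² / 3861 = 2·247² / 3861 = 31.6027.

31.603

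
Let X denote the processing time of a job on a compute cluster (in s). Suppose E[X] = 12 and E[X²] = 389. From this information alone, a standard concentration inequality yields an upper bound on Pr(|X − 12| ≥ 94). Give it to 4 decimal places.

0.0277

The first two moments determine the variance, so Chebyshev's inequality is the sharpest standard bound available.
Var(X) = E[X²] − (E[X])² = 389 − 144 = 245.
Chebyshev's inequality: Pr(|X − μ| ≥ t) ≤ Var(X)/t² = 245/8836 = 0.0277.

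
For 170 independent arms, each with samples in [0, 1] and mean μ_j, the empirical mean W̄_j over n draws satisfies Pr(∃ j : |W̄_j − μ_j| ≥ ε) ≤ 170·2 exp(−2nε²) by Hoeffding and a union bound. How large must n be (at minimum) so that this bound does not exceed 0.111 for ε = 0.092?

Need 2·170·exp(−2nε²) ≤ 0.111, i.e. exp(−2nε²) ≤ 0.111/340.
So 2nε² ≥ ln(340/0.111) = 8.027171.
Hence n ≥ 8.027171/(2·0.092²) = 474.195.
The smallest integer n is 475.

475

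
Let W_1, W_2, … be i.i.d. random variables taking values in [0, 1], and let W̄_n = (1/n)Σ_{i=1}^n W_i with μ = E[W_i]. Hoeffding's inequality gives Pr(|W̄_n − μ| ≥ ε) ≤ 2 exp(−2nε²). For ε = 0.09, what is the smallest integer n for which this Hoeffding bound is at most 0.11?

Require 2·exp(−2nε²) ≤ 0.11, i.e. 2nε² ≥ ln(2/0.11) = 2.900422.
So n ≥ 2.900422 / (2·0.09²) = 179.038.
The smallest integer n is 180.

180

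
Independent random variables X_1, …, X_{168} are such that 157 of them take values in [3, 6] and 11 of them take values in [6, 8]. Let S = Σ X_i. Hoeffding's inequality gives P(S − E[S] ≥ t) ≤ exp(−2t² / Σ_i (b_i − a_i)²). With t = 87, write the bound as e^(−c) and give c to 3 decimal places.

Σ(b_i − a_i)² = 157·3² + 11·2² = 1457.
c = 2t² / 1457 = 2·87² / 1457 = 10.3898.

10.390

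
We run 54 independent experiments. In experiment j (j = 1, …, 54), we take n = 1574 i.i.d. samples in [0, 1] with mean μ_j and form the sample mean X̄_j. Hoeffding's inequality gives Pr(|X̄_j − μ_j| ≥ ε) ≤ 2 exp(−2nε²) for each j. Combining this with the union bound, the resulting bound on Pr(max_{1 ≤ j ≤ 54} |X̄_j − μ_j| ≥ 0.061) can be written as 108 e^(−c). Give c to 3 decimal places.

Union bound over the 54 events: Pr(max_{1 ≤ j ≤ 54} |X̄_j − μ_j| ≥ 0.061) ≤ 54·2·exp(−2nε²) = 108 exp(−2·1574·0.061²).
So c = 2·1574·0.061² = 11.7137.

11.714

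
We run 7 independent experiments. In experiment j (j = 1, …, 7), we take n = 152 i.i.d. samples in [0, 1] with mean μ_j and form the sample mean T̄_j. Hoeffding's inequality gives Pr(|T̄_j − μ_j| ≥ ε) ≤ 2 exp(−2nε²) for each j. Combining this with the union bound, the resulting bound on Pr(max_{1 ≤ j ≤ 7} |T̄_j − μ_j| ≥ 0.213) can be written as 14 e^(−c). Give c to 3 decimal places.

Union bound over the 7 events: Pr(max_{1 ≤ j ≤ 7} |T̄_j − μ_j| ≥ 0.213) ≤ 7·2·exp(−2nε²) = 14 exp(−2·152·0.213²).
So c = 2·152·0.213² = 13.7922.

13.792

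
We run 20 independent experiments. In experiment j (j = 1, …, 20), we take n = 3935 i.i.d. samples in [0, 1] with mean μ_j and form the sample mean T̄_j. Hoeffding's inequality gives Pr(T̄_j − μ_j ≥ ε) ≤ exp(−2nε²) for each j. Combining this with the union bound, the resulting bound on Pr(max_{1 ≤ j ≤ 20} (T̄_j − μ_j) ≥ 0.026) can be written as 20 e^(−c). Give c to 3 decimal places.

Union bound over the 20 events: Pr(max_{1 ≤ j ≤ 20} (T̄_j − μ_j) ≥ 0.026) ≤ 20·exp(−2nε²) = 20 exp(−2·3935·0.026²).
So c = 2·3935·0.026² = 5.3201.

5.320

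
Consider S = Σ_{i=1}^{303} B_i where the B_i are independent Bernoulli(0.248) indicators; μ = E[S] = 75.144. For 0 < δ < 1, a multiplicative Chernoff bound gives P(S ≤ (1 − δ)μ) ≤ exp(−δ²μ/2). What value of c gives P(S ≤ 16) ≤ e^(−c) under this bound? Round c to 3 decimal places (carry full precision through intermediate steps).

23.275

Write 16 = (1 − δ)μ, so δ = 1 − 16/75.144 = 0.7870755…
Then the exponent is δ²μ/2 = (μ − 16)²/(2μ) = 23.275396.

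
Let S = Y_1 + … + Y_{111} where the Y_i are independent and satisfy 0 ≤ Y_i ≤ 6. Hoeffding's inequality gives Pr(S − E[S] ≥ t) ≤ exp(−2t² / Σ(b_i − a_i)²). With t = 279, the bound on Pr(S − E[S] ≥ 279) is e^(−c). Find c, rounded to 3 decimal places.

Σ(b_i − a_i)² = 111·(6)² = 3996.
c = 2t²/3996 = 2·279²/3996 = 38.9595.

38.959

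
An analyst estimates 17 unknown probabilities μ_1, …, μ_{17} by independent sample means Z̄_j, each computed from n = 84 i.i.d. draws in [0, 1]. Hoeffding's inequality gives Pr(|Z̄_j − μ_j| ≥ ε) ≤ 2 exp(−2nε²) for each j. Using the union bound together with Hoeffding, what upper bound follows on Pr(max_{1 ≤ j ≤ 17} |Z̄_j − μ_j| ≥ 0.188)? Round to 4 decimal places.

Per-experiment Hoeffding bound: 2·exp(−2·84·0.188²) = 2·exp(−5.93779) = 0.0052757.
Union bound over 17 events: 17·0.0052757 = 0.08969.

0.0897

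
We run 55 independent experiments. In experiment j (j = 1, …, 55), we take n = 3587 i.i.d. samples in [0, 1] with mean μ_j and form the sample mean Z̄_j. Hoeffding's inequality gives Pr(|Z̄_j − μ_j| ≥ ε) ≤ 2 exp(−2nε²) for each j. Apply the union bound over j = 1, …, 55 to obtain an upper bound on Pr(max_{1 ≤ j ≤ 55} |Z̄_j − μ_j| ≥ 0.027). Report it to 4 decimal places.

Per-experiment Hoeffding bound: 2·exp(−2·3587·0.027²) = 2·exp(−5.22985) = 0.010709.
Union bound over 55 events: 55·0.010709 = 0.58898.

0.5890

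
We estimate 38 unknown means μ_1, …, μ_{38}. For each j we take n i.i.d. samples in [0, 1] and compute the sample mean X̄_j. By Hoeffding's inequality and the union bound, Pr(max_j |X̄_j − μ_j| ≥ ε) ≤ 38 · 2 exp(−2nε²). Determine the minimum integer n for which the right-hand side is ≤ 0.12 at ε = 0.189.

Need 2·38·exp(−2nε²) ≤ 0.12, i.e. exp(−2nε²) ≤ 0.12/76.
So 2nε² ≥ ln(76/0.12) = 6.450997.
Hence n ≥ 6.450997/(2·0.189²) = 90.297.
The smallest integer n is 91.

91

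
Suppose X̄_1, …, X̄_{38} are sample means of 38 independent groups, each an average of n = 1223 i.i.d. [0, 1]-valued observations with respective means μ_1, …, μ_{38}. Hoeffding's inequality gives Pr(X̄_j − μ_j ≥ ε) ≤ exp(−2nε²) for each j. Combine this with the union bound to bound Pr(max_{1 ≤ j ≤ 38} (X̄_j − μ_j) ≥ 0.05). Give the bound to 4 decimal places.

Per-experiment Hoeffding bound: exp(−2·1223·0.05²) = exp(−6.11500) = 0.0022095.
Union bound over 38 events: 38·0.0022095 = 0.08396.

0.0840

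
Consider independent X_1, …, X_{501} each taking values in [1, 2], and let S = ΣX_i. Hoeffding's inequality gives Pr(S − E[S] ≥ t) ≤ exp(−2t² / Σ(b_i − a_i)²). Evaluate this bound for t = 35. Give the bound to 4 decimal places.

0.0075

Σ(b_i − a_i)² = 501·(1)² = 501.
Exponent = 2·35²/501 = 4.8902.
Bound = exp(−4.8902) = 0.00752.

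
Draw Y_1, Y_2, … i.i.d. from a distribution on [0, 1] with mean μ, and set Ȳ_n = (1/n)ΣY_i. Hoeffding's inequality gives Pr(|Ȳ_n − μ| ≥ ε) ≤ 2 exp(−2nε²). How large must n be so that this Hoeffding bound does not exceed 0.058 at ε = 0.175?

Require 2·exp(−2nε²) ≤ 0.058, i.e. 2nε² ≥ ln(2/0.058) = 3.540459.
So n ≥ 3.540459 / (2·0.175²) = 57.803.
The smallest integer n is 58.

58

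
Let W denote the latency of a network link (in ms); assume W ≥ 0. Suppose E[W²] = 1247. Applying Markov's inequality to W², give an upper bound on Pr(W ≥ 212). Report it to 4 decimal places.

Since W ≥ 0, the event {W ≥ 212} is the same as {W² ≥ 44944}.
Markov's inequality applied to W² gives Pr(W² ≥ 44944) ≤ E[W²]/44944 = 1247/44944 = 0.0277.

0.0277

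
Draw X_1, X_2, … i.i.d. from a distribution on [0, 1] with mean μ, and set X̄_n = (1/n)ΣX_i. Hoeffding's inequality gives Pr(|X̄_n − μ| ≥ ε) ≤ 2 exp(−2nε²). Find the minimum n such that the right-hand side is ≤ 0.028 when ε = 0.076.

370

Require 2·exp(−2nε²) ≤ 0.028, i.e. 2nε² ≥ ln(2/0.028) = 4.268698.
So n ≥ 4.268698 / (2·0.076²) = 369.520.
The smallest integer n is 370.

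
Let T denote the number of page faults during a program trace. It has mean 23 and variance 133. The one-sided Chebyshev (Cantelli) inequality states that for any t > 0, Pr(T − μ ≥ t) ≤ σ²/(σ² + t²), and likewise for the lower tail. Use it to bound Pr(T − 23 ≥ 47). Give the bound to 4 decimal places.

Here σ² = 133 and t = 47, so σ² + t² = 2342.
Cantelli's bound: 133/2342 = 0.0568.

0.0568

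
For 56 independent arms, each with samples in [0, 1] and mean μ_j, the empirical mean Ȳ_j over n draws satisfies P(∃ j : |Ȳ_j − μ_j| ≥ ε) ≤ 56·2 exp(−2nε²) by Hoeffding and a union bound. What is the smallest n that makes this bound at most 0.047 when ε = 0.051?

1495

Need 2·56·exp(−2nε²) ≤ 0.047, i.e. exp(−2nε²) ≤ 0.047/112.
So 2nε² ≥ ln(112/0.047) = 7.776107.
Hence n ≥ 7.776107/(2·0.051²) = 1494.830.
The smallest integer n is 1495.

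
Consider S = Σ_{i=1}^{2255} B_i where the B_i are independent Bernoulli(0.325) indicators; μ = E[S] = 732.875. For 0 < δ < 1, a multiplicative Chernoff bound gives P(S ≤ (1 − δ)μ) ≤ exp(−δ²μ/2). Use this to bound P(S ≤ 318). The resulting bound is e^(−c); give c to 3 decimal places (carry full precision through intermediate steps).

Write 318 = (1 − δ)μ, so δ = 1 − 318/732.875 = 0.5660924…
Then the exponent is δ²μ/2 = (μ − 318)²/(2μ) = 117.428801.

117.429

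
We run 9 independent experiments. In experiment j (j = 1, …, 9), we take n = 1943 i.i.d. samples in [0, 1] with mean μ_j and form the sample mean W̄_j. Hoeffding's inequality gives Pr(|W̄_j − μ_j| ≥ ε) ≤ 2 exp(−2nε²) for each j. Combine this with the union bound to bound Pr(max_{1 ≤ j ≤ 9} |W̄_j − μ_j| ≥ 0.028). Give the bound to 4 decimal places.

0.8553

Per-experiment Hoeffding bound: 2·exp(−2·1943·0.028²) = 2·exp(−3.04662) = 0.095038.
Union bound over 9 events: 9·0.095038 = 0.85534.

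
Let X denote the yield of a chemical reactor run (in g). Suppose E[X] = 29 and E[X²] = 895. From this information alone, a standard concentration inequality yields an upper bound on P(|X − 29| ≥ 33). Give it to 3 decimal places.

0.050

The first two moments determine the variance, so Chebyshev's inequality is the sharpest standard bound available.
Var(X) = E[X²] − (E[X])² = 895 − 841 = 54.
Chebyshev's inequality: P(|X − μ| ≥ t) ≤ Var(X)/t² = 54/1089 = 0.0496.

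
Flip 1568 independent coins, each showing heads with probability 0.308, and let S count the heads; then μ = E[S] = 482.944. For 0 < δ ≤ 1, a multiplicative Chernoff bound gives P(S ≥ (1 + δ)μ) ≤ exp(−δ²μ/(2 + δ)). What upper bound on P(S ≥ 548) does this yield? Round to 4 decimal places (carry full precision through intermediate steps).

Write 548 = (1 + δ)μ, so δ = 548/482.944 − 1 = 0.1347071…
Then the exponent is δ²μ/(2 + δ) = (548 − μ)² / (μ·(2 + δ)) = 4.105250.
Bound = exp(−4.105250) = 0.01649.

0.0165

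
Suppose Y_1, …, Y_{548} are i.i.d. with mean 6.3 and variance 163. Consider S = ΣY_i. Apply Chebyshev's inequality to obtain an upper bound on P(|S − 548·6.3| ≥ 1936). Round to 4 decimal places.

Var(S) = n·Var(Y_i) = 548·163 = 89324.
Chebyshev: P(|S − 548·6.3| ≥ 1936) ≤ Var(S)/1936² = 89324/3748096 = 0.0238.

0.0238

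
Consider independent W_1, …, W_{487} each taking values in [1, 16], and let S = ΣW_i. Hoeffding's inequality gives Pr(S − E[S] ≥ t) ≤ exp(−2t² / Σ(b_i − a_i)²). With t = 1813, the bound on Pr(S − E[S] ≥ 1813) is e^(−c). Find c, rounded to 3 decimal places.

59.995

Σ(b_i − a_i)² = 487·(15)² = 109575.
c = 2t²/109575 = 2·1813²/109575 = 59.9949.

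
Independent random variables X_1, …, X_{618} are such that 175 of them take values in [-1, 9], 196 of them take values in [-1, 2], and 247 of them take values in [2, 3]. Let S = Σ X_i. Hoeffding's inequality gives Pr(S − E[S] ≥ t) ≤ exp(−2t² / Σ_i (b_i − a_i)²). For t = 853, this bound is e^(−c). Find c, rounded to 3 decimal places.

74.584

Σ(b_i − a_i)² = 175·10² + 196·3² + 247·1² = 19511.
c = 2t² / 19511 = 2·853² / 19511 = 74.5845.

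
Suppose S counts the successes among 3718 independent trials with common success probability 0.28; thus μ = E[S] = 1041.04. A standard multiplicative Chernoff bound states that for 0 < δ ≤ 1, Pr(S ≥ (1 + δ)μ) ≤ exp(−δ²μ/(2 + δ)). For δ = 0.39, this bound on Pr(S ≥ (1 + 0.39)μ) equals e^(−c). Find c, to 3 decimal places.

66.252

c = δ²μ/(2 + δ) = 0.39²·1041.04/(2 + 0.39) = 66.2520.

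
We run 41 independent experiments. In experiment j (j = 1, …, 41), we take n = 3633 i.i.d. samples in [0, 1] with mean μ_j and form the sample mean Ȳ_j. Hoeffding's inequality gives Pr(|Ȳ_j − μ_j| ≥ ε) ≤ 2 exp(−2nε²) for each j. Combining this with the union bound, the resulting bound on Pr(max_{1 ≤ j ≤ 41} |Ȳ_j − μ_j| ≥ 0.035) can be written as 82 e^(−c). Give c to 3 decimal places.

Union bound over the 41 events: Pr(max_{1 ≤ j ≤ 41} |Ȳ_j − μ_j| ≥ 0.035) ≤ 41·2·exp(−2nε²) = 82 exp(−2·3633·0.035²).
So c = 2·3633·0.035² = 8.9009.

8.901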